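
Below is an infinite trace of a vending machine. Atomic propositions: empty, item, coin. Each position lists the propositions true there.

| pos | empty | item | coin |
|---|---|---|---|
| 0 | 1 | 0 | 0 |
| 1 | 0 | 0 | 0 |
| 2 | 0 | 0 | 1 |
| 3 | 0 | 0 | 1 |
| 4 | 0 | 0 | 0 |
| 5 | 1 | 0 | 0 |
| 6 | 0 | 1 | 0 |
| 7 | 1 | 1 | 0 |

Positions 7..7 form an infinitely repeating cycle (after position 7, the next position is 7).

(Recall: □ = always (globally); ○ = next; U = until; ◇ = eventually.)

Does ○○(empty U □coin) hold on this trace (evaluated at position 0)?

The position after 0 is 1; ○(empty U □coin) is false there.

Does not hold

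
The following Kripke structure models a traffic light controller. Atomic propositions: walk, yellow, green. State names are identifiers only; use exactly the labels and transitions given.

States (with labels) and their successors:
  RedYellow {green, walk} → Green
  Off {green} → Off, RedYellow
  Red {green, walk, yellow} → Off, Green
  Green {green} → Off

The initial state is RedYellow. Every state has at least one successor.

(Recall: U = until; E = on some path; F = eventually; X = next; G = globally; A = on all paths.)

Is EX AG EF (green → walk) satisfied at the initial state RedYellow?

States satisfying AG EF (green → walk): {RedYellow, Off, Red, Green}.
States satisfying EX AG EF (green → walk): {RedYellow, Off, Red, Green}.
RedYellow ∈ Sat(EX AG EF (green → walk)).

Satisfied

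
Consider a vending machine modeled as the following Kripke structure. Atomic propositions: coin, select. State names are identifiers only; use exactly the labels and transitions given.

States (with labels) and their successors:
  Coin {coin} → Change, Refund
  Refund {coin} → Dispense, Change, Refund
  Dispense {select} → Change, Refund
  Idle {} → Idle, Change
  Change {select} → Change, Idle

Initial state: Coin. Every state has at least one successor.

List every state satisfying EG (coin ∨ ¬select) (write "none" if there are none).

States satisfying coin ∨ ¬select: {Coin, Refund, Idle}.
States satisfying EG (coin ∨ ¬select): {Coin, Refund, Idle}.

{Coin, Refund, Idle}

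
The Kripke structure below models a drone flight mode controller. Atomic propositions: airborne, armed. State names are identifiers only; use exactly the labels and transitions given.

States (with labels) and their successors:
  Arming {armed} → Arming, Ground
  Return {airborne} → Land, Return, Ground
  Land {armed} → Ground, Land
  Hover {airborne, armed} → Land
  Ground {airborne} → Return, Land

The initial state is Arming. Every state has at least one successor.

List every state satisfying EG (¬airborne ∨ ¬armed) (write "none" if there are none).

{Arming, Return, Land, Ground}

States satisfying ¬airborne ∨ ¬armed: {Arming, Return, Land, Ground}.
States satisfying EG (¬airborne ∨ ¬armed): {Arming, Return, Land, Ground}.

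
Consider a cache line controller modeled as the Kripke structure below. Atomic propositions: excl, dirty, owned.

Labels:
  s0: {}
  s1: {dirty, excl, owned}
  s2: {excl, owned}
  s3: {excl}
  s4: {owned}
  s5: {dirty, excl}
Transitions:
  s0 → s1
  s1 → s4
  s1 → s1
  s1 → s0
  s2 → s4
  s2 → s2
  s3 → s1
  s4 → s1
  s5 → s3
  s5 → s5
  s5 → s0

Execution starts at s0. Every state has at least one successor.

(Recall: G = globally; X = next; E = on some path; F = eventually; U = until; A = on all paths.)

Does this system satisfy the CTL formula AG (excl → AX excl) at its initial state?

Violated

States satisfying excl → AX excl: {s0, s3, s4}.
States satisfying AG (excl → AX excl): ∅.
s1 is reachable from s0 and violates excl → AX excl, so AG fails at s0.
s0 ∉ Sat(AG (excl → AX excl)).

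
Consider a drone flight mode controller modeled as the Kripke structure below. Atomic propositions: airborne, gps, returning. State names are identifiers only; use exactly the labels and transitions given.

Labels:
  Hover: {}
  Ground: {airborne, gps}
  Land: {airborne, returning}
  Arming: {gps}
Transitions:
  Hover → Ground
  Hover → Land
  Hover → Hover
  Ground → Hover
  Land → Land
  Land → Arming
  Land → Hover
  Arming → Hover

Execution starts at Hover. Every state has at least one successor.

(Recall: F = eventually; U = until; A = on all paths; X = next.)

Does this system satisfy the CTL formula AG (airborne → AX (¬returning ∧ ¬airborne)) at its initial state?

Violated

States satisfying airborne → AX (¬returning ∧ ¬airborne): {Hover, Ground, Arming}.
States satisfying AG (airborne → AX (¬returning ∧ ¬airborne)): ∅.
Land is reachable from Hover and violates airborne → AX (¬returning ∧ ¬airborne), so AG fails at Hover.
Hover ∉ Sat(AG (airborne → AX (¬returning ∧ ¬airborne))).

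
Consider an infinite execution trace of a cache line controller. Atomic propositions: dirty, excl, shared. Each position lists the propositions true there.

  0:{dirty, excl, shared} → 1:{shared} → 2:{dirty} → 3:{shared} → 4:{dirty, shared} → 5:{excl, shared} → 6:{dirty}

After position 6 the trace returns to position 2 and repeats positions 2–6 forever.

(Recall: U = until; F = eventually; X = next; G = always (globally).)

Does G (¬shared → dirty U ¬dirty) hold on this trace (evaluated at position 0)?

¬shared → dirty U ¬dirty holds at every position 0..6, and those are all positions ever visited, so G (¬shared → dirty U ¬dirty) holds.
Positions where ¬shared holds: 2, 6.
Check dirty U ¬dirty at each: 2→ok, 6→ok.

Satisfied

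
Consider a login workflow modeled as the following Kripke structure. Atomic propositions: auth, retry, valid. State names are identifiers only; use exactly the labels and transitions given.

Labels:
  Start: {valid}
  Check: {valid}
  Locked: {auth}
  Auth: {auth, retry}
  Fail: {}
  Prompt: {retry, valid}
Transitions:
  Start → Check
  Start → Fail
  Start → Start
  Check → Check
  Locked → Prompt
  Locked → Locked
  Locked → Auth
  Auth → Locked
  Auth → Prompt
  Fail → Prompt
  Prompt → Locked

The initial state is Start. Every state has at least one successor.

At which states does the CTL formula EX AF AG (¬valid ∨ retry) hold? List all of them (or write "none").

States satisfying AF AG (¬valid ∨ retry): {Locked, Auth, Fail, Prompt}.
States satisfying EX AF AG (¬valid ∨ retry): {Start, Locked, Auth, Fail, Prompt}.

{Start, Locked, Auth, Fail, Prompt}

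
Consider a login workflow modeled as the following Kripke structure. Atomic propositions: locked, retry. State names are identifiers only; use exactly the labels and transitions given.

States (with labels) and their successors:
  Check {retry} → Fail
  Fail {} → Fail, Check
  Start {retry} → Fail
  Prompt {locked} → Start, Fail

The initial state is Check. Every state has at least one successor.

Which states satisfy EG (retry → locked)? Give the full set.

States satisfying retry → locked: {Fail, Prompt}.
States satisfying EG (retry → locked): {Fail, Prompt}.

{Fail, Prompt}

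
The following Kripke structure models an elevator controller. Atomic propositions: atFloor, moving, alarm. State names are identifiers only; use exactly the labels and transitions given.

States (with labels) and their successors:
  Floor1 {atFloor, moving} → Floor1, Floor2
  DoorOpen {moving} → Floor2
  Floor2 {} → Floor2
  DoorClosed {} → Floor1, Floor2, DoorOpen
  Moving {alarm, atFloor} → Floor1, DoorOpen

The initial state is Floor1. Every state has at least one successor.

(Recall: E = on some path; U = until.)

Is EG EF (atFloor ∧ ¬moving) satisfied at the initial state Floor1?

Does not hold

States satisfying EF (atFloor ∧ ¬moving): {Moving}.
States satisfying EG EF (atFloor ∧ ¬moving): ∅.
No suitable path/successor from Floor1 witnesses the formula.
Floor1 ∉ Sat(EG EF (atFloor ∧ ¬moving)).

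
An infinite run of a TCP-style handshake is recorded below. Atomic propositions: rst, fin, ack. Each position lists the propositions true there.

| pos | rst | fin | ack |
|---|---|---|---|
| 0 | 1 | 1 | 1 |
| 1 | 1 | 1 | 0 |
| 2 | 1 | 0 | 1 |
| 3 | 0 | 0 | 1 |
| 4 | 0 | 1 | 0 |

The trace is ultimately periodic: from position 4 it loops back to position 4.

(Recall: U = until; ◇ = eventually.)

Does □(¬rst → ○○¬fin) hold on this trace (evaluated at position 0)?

¬rst → ○○¬fin must hold at every position from 0 onward. It fails at position 3, so □(¬rst → ○○¬fin) is false.
Positions where ¬rst holds: 3, 4.
Check ○○¬fin at each: 3→fails, 4→fails.

No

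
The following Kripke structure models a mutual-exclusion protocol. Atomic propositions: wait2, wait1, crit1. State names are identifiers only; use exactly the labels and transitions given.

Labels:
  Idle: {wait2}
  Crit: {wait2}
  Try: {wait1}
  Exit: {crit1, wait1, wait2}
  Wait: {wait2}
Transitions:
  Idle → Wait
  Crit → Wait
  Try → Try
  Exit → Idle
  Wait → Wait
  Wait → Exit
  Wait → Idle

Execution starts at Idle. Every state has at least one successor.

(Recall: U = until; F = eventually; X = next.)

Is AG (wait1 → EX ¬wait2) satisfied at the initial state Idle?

Violated

States satisfying wait1 → EX ¬wait2: {Idle, Crit, Try, Wait}.
States satisfying AG (wait1 → EX ¬wait2): {Try}.
Exit is reachable from Idle and violates wait1 → EX ¬wait2, so AG fails at Idle.
Idle ∉ Sat(AG (wait1 → EX ¬wait2)).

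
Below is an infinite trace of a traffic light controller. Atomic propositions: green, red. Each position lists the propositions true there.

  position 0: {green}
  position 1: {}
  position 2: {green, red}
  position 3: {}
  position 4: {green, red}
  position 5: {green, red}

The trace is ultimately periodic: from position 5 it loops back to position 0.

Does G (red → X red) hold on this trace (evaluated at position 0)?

red → X red must hold at every position from 0 onward. It fails at position 2, so G (red → X red) is false.
Positions where red holds: 2, 4, 5.
Check X red at each: 2→fails, 4→ok, 5→fails.

Violated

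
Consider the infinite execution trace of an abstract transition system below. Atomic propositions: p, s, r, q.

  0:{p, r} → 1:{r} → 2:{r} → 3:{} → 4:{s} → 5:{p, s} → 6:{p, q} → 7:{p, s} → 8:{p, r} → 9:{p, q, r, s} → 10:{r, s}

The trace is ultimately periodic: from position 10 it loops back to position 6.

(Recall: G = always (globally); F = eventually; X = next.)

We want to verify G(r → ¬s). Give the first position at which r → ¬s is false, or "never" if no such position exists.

Check r → ¬s at each position in order: 0 ✓, 1 ✓, 2 ✓, 3 ✓, 4 ✓, 5 ✓, 6 ✓, 7 ✓, 8 ✓.
At position 9 the labels are {p, q, r, s}, so r → ¬s is false there. This is the first violation.

9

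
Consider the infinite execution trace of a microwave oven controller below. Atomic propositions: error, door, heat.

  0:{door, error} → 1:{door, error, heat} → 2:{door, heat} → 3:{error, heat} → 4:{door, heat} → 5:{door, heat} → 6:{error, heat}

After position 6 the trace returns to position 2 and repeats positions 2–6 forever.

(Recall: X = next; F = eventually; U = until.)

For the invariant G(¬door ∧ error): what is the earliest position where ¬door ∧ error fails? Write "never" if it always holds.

At position 0 the labels are {door, error}, so ¬door ∧ error is false there. This is the first violation.

0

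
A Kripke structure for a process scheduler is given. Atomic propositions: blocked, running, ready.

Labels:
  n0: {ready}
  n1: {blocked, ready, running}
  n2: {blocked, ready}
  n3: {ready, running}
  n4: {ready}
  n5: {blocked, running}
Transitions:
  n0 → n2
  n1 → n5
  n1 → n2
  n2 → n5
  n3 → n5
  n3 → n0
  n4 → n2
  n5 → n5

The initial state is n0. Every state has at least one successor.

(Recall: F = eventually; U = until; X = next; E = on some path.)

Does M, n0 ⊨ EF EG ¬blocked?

States satisfying EG ¬blocked: ∅.
States satisfying EF EG ¬blocked: ∅.
No suitable path/successor from n0 witnesses the formula.
n0 ∉ Sat(EF EG ¬blocked).

Does not hold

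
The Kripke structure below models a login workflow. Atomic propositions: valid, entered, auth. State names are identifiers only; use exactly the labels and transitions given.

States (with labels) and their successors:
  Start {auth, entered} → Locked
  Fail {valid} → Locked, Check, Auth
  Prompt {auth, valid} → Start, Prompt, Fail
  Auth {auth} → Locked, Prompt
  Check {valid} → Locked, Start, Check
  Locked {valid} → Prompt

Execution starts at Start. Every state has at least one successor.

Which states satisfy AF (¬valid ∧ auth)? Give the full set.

{Start, Auth}

States satisfying ¬valid ∧ auth: {Start, Auth}.
States satisfying AF (¬valid ∧ auth): {Start, Auth}.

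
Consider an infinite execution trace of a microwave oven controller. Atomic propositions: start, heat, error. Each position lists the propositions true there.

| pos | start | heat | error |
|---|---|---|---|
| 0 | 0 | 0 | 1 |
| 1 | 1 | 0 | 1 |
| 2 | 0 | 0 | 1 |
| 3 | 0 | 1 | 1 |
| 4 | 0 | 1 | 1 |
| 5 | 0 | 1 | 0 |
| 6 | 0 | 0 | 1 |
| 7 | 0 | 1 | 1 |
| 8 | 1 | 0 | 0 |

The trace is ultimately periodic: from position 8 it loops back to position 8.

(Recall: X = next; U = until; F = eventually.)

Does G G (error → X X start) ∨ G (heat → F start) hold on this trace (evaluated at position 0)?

G (error → X X start) must hold at every position from 0 onward. It fails at position 0, so G G (error → X X start) is false.
heat → F start holds at every position 0..8, and those are all positions ever visited, so G (heat → F start) holds.
Positions where heat holds: 3, 4, 5, 7.
Check F start at each: 3→ok, 4→ok, 5→ok, 7→ok.
At position 0: G G (error → X X start) is false; G (heat → F start) is true; so G G (error → X X start) ∨ G (heat → F start) is true.

Holds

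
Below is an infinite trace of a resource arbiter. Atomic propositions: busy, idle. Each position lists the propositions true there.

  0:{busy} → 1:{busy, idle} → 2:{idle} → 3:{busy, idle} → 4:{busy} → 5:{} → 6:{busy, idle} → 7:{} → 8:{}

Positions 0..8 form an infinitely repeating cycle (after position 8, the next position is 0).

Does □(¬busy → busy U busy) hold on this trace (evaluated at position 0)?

Violated

¬busy → busy U busy must hold at every position from 0 onward. It fails at position 2, so □(¬busy → busy U busy) is false.
Positions where ¬busy holds: 2, 5, 7, 8.
Check busy U busy at each: 2→fails, 5→fails, 7→fails, 8→fails.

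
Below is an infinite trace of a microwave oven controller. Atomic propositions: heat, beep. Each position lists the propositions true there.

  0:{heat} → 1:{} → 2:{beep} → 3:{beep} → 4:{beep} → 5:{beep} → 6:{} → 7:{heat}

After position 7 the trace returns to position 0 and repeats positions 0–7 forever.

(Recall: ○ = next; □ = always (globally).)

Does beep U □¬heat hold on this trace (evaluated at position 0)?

Walking from position 0: at position 0, □¬heat has not yet held and beep fails, so beep U □¬heat is false.

No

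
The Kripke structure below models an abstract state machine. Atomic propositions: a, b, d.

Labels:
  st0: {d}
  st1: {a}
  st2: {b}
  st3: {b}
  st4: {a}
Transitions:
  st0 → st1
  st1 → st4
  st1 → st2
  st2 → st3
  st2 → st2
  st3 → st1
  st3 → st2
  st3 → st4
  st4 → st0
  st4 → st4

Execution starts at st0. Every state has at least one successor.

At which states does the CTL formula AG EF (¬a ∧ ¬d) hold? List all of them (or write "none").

States satisfying EF (¬a ∧ ¬d): {st0, st1, st2, st3, st4}.
States satisfying AG EF (¬a ∧ ¬d): {st0, st1, st2, st3, st4}.

{st0, st1, st2, st3, st4}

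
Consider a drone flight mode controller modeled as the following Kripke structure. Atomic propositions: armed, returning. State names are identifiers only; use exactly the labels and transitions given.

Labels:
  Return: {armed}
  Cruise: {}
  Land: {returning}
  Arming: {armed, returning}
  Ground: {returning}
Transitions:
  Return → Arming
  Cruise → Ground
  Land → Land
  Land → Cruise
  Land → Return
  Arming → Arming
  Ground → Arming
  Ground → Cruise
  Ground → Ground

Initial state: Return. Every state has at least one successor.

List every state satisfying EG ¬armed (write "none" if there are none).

States satisfying ¬armed: {Cruise, Land, Ground}.
States satisfying EG ¬armed: {Cruise, Land, Ground}.

{Cruise, Land, Ground}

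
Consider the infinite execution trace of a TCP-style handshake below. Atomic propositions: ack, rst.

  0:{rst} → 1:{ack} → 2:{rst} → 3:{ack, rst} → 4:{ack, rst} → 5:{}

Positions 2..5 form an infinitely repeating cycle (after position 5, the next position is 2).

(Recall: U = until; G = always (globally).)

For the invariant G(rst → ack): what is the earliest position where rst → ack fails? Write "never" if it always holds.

At position 0 the labels are {rst}, so rst → ack is false there. This is the first violation.

0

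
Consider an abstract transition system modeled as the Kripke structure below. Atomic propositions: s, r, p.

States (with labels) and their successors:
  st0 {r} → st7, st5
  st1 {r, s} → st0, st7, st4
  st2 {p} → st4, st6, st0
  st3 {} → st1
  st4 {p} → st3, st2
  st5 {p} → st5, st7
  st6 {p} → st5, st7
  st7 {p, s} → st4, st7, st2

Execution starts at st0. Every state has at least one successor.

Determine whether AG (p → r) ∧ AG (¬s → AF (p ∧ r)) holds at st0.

States satisfying p → r: {st0, st1, st3}.
States satisfying AG (p → r): ∅.
States satisfying ¬s → AF (p ∧ r): {st1, st7}.
States satisfying AG (¬s → AF (p ∧ r)): ∅.
States satisfying AG (p → r) ∧ AG (¬s → AF (p ∧ r)): ∅.
st0 ∉ Sat(AG (p → r) ∧ AG (¬s → AF (p ∧ r))).

Violated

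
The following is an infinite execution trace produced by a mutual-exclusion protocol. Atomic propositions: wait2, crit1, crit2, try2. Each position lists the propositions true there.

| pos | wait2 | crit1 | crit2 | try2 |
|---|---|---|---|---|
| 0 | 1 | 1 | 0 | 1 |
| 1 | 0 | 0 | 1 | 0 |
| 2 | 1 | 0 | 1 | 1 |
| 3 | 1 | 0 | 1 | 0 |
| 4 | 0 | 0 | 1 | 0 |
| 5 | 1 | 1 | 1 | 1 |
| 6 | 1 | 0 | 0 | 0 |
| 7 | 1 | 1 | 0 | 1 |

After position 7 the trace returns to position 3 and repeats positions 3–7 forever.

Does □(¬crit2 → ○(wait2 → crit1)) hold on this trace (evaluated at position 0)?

¬crit2 → ○(wait2 → crit1) must hold at every position from 0 onward. It fails at position 7, so □(¬crit2 → ○(wait2 → crit1)) is false.
Positions where ¬crit2 holds: 0, 6, 7.
Check ○(wait2 → crit1) at each: 0→ok, 6→ok, 7→fails.

No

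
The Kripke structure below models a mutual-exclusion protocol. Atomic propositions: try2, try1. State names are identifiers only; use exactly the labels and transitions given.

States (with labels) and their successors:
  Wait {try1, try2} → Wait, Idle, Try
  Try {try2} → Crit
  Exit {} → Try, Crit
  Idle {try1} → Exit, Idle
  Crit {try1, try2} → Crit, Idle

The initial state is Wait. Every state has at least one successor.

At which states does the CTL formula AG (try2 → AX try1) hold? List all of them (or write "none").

States satisfying try2 → AX try1: {Try, Exit, Idle, Crit}.
States satisfying AG (try2 → AX try1): {Try, Exit, Idle, Crit}.

{Try, Exit, Idle, Crit}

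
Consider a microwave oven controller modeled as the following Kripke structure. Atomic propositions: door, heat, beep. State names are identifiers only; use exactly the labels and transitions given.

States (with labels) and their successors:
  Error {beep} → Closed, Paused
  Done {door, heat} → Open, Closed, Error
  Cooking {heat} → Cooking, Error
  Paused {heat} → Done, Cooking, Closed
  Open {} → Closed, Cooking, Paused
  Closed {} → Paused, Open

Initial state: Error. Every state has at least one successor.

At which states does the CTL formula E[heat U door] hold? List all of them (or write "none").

{Done, Paused}

States satisfying heat: {Done, Cooking, Paused}.
States satisfying door: {Done}.
States satisfying E[heat U door]: {Done, Paused}.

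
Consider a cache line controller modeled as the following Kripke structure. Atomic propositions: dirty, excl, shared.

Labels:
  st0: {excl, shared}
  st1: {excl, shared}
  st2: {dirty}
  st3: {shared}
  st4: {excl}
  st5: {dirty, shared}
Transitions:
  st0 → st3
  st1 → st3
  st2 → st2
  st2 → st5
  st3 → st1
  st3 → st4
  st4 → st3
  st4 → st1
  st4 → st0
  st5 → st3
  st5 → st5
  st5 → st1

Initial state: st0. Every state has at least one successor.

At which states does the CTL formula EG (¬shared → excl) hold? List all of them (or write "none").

States satisfying ¬shared → excl: {st0, st1, st3, st4, st5}.
States satisfying EG (¬shared → excl): {st0, st1, st3, st4, st5}.

{st0, st1, st3, st4, st5}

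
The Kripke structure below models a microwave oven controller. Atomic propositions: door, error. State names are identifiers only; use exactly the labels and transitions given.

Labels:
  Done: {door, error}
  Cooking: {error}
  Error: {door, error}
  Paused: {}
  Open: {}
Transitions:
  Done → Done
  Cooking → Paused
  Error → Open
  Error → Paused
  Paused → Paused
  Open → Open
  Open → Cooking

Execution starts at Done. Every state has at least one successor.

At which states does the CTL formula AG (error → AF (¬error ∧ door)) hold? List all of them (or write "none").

{Paused}

States satisfying error → AF (¬error ∧ door): {Paused, Open}.
States satisfying AG (error → AF (¬error ∧ door)): {Paused}.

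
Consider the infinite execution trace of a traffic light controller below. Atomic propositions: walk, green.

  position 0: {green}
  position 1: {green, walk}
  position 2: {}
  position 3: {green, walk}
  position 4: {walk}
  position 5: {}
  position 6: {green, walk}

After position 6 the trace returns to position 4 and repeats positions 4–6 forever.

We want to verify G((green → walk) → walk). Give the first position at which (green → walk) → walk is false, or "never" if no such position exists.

Check (green → walk) → walk at each position in order: 0 ✓, 1 ✓.
At position 2 the labels are {}, so (green → walk) → walk is false there. This is the first violation.

2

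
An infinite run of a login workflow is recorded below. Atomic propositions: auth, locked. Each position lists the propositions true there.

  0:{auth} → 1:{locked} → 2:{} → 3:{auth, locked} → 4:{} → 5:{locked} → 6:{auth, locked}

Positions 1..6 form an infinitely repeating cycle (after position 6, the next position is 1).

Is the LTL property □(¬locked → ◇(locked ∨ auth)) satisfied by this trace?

¬locked → ◇(locked ∨ auth) holds at every position 0..6, and those are all positions ever visited, so □(¬locked → ◇(locked ∨ auth)) holds.
Positions where ¬locked holds: 0, 2, 4.
Check ◇(locked ∨ auth) at each: 0→ok, 2→ok, 4→ok.

Yes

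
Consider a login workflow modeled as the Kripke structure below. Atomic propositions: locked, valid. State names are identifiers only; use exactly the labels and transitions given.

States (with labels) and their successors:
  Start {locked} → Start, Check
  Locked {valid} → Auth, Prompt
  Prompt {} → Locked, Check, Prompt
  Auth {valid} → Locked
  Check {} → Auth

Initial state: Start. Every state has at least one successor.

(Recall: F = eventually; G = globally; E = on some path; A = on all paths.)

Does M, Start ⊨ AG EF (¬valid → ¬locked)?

States satisfying EF (¬valid → ¬locked): {Start, Locked, Prompt, Auth, Check}.
States satisfying AG EF (¬valid → ¬locked): {Start, Locked, Prompt, Auth, Check}.
Every state reachable from Start satisfies EF (¬valid → ¬locked).
Start ∈ Sat(AG EF (¬valid → ¬locked)).

Holds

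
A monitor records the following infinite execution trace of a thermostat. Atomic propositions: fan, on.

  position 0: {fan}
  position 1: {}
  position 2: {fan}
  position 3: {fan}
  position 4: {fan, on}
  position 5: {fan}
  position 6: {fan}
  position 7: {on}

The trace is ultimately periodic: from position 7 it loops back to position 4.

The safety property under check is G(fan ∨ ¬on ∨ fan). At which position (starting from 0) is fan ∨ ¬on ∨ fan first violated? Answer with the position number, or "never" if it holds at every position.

Check fan ∨ ¬on ∨ fan at each position in order: 0 ✓, 1 ✓, 2 ✓, 3 ✓, 4 ✓, 5 ✓, 6 ✓.
At position 7 the labels are {on}, so fan ∨ ¬on ∨ fan is false there. This is the first violation.

7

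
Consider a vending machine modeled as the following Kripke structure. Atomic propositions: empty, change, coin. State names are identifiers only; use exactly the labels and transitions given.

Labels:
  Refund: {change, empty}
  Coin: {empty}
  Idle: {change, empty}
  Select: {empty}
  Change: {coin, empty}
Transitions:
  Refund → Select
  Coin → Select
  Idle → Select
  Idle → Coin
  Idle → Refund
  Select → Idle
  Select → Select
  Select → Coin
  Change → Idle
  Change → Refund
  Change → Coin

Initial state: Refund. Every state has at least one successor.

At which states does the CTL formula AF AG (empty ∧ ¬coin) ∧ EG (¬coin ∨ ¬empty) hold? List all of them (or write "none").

States satisfying AG (empty ∧ ¬coin): {Refund, Coin, Idle, Select}.
States satisfying AF AG (empty ∧ ¬coin): {Refund, Coin, Idle, Select, Change}.
States satisfying ¬coin ∨ ¬empty: {Refund, Coin, Idle, Select}.
States satisfying EG (¬coin ∨ ¬empty): {Refund, Coin, Idle, Select}.
States satisfying AF AG (empty ∧ ¬coin) ∧ EG (¬coin ∨ ¬empty): {Refund, Coin, Idle, Select}.

{Refund, Coin, Idle, Select}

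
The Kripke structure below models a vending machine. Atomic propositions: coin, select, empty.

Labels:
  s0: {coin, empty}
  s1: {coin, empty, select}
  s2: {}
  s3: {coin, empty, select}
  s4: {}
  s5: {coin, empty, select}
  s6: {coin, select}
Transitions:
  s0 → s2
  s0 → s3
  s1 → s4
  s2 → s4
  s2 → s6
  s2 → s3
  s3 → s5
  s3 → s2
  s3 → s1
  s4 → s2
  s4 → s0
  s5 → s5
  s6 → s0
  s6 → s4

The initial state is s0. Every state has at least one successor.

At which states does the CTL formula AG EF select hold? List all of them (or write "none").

States satisfying EF select: {s0, s1, s2, s3, s4, s5, s6}.
States satisfying AG EF select: {s0, s1, s2, s3, s4, s5, s6}.

{s0, s1, s2, s3, s4, s5, s6}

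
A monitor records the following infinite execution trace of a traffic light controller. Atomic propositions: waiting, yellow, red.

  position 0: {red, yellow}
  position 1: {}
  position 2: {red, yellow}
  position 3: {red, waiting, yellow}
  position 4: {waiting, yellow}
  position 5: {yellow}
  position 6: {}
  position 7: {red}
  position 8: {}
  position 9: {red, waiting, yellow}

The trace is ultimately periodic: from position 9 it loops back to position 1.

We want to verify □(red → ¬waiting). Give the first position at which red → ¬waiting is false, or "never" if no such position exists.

3

Check red → ¬waiting at each position in order: 0 ✓, 1 ✓, 2 ✓.
At position 3 the labels are {red, waiting, yellow}, so red → ¬waiting is false there. This is the first violation.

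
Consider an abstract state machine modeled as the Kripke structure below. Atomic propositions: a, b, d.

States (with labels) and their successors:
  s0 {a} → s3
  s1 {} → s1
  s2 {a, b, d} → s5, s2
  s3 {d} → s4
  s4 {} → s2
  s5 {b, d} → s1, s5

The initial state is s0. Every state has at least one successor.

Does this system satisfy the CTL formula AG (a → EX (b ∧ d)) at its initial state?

Does not hold

States satisfying a → EX (b ∧ d): {s1, s2, s3, s4, s5}.
States satisfying AG (a → EX (b ∧ d)): {s1, s2, s3, s4, s5}.
s0 is reachable from s0 and violates a → EX (b ∧ d), so AG fails at s0.
s0 ∉ Sat(AG (a → EX (b ∧ d))).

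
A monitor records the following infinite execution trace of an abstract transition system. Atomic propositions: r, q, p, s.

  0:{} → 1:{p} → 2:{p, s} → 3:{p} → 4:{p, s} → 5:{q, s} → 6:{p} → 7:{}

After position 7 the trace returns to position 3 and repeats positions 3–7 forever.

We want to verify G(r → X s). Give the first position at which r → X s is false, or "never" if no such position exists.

never

r → X s holds at every position 0..7, and those are all the positions the trace ever visits, so the invariant G(r → X s) is never violated.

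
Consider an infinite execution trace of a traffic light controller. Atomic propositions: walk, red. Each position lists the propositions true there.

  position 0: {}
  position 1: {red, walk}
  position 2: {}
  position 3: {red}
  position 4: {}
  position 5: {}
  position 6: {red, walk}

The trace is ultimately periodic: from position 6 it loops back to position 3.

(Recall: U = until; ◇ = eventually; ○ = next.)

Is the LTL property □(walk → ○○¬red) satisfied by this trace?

Does not hold

walk → ○○¬red must hold at every position from 0 onward. It fails at position 1, so □(walk → ○○¬red) is false.
Positions where walk holds: 1, 6.
Check ○○¬red at each: 1→fails, 6→ok.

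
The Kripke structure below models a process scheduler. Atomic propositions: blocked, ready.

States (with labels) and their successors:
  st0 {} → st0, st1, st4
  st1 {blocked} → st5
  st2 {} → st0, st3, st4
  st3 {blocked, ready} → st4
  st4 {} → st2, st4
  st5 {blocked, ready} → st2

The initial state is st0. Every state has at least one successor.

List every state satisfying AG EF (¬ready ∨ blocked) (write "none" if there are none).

{st0, st1, st2, st3, st4, st5}

States satisfying EF (¬ready ∨ blocked): {st0, st1, st2, st3, st4, st5}.
States satisfying AG EF (¬ready ∨ blocked): {st0, st1, st2, st3, st4, st5}.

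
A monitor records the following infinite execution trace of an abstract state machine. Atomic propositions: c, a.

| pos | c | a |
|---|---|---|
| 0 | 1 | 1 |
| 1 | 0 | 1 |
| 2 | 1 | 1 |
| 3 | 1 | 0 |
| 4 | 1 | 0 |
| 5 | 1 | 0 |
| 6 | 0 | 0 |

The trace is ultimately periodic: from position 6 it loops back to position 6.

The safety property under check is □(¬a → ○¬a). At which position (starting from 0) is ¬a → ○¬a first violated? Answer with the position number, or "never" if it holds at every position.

never

¬a → ○¬a holds at every position 0..6, and those are all the positions the trace ever visits, so the invariant □(¬a → ○¬a) is never violated.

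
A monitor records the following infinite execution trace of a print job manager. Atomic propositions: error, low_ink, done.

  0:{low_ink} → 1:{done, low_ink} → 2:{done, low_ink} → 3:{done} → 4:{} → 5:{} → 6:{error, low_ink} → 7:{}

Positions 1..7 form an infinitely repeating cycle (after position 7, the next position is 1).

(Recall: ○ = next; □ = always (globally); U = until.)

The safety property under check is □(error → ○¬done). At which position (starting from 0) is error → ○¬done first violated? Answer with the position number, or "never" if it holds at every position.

error → ○¬done holds at every position 0..7, and those are all the positions the trace ever visits, so the invariant □(error → ○¬done) is never violated.

never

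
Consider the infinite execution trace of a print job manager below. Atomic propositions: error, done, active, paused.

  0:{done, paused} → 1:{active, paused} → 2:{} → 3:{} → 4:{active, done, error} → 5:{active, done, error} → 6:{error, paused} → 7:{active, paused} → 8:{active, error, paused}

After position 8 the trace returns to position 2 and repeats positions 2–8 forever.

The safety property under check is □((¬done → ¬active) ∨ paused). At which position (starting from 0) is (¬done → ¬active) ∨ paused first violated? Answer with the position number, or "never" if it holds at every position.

never

(¬done → ¬active) ∨ paused holds at every position 0..8, and those are all the positions the trace ever visits, so the invariant □((¬done → ¬active) ∨ paused) is never violated.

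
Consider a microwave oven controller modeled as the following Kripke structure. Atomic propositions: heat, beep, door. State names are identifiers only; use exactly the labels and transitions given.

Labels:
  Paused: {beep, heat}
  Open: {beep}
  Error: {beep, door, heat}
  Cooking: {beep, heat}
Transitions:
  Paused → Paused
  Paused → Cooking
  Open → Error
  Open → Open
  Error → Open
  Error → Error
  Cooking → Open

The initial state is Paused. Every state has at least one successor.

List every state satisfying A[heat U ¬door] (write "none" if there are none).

States satisfying heat: {Paused, Error, Cooking}.
States satisfying ¬door: {Paused, Open, Cooking}.
States satisfying A[heat U ¬door]: {Paused, Open, Cooking}.

{Paused, Open, Cooking}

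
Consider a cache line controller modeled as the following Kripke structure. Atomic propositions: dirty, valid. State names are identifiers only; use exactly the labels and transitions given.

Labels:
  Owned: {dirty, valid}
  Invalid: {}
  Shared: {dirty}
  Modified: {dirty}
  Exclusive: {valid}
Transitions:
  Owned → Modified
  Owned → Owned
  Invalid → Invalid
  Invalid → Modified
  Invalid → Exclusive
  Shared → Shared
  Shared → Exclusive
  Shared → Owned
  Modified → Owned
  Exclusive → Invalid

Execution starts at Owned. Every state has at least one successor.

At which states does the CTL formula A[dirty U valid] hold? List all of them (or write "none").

States satisfying dirty: {Owned, Shared, Modified}.
States satisfying valid: {Owned, Exclusive}.
States satisfying A[dirty U valid]: {Owned, Modified, Exclusive}.

{Owned, Modified, Exclusive}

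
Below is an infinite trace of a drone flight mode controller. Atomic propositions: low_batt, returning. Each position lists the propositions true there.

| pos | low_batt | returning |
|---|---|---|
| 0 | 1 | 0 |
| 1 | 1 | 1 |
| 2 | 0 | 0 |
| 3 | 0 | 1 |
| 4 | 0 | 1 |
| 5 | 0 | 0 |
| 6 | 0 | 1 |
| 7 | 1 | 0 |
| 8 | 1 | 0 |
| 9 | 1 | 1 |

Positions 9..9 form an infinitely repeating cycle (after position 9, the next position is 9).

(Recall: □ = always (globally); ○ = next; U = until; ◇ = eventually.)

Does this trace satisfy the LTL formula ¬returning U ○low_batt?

Satisfied

Walking from position 0: ○low_batt first holds at position 0, and ¬returning holds at every earlier position along the way, so ¬returning U ○low_batt holds.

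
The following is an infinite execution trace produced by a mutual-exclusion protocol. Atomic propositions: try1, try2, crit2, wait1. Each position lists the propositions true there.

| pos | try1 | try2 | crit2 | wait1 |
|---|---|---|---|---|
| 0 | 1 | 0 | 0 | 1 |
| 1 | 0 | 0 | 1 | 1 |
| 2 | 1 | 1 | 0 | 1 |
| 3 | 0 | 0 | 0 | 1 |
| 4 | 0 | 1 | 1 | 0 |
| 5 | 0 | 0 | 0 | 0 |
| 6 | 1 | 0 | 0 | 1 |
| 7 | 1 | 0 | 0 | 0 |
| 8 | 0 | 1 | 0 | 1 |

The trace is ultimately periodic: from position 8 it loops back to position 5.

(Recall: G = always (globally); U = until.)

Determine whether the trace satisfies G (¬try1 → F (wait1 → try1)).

¬try1 → F (wait1 → try1) holds at every position 0..8, and those are all positions ever visited, so G (¬try1 → F (wait1 → try1)) holds.
Positions where ¬try1 holds: 1, 3, 4, 5, 8.
Check F (wait1 → try1) at each: 1→ok, 3→ok, 4→ok, 5→ok, 8→ok.

Satisfied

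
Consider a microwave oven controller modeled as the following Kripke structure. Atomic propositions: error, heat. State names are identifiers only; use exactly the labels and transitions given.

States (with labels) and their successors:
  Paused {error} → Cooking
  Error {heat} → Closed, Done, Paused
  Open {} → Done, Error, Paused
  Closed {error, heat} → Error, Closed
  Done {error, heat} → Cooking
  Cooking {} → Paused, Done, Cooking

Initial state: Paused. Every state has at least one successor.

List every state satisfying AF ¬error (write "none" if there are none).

States satisfying ¬error: {Error, Open, Cooking}.
States satisfying AF ¬error: {Paused, Error, Open, Done, Cooking}.

{Paused, Error, Open, Done, Cooking}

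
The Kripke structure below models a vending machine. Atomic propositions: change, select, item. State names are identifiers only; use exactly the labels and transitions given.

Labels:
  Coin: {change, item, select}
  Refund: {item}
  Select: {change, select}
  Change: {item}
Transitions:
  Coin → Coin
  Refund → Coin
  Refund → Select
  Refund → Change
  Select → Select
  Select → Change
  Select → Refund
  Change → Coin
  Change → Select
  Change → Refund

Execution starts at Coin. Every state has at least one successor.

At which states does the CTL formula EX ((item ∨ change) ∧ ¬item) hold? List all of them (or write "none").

States satisfying (item ∨ change) ∧ ¬item: {Select}.
States satisfying EX ((item ∨ change) ∧ ¬item): {Refund, Select, Change}.

{Refund, Select, Change}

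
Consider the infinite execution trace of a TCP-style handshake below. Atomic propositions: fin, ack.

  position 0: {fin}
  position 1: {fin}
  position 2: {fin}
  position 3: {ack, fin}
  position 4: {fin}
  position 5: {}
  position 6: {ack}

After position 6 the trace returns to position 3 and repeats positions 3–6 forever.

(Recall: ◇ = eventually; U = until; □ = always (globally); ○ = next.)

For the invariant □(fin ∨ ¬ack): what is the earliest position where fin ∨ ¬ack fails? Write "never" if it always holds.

Check fin ∨ ¬ack at each position in order: 0 ✓, 1 ✓, 2 ✓, 3 ✓, 4 ✓, 5 ✓.
At position 6 the labels are {ack}, so fin ∨ ¬ack is false there. This is the first violation.

6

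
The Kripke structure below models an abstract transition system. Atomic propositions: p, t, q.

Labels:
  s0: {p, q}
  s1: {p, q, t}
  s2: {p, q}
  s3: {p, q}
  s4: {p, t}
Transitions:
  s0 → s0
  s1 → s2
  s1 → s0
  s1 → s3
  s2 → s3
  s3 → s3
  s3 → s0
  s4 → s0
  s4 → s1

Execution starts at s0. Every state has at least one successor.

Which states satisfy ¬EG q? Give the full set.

{s4}

States satisfying q: {s0, s1, s2, s3}.
States satisfying EG q: {s0, s1, s2, s3}.
States satisfying ¬EG q: {s4}.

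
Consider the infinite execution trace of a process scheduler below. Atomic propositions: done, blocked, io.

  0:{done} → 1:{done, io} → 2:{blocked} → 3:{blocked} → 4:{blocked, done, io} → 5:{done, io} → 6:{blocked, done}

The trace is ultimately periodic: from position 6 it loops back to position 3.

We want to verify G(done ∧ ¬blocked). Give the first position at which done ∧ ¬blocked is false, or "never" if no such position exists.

2

Check done ∧ ¬blocked at each position in order: 0 ✓, 1 ✓.
At position 2 the labels are {blocked}, so done ∧ ¬blocked is false there. This is the first violation.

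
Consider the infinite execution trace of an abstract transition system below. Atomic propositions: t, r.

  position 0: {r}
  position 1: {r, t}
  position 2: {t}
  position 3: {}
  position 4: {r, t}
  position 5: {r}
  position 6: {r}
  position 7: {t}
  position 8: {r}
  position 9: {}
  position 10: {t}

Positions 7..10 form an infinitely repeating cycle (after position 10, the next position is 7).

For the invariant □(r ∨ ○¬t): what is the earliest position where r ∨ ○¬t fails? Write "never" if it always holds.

3

Check r ∨ ○¬t at each position in order: 0 ✓, 1 ✓, 2 ✓.
At position 3 the labels are {} and the next position 4 has {r, t}, so r ∨ ○¬t is false there. This is the first violation.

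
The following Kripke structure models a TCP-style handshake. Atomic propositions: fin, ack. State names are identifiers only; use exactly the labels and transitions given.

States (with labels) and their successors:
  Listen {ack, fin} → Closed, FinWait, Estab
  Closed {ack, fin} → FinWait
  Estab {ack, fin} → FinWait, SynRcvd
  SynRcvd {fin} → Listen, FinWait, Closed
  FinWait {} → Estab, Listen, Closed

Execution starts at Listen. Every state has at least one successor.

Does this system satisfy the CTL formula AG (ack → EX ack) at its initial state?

Does not hold

States satisfying ack → EX ack: {Listen, SynRcvd, FinWait}.
States satisfying AG (ack → EX ack): ∅.
Closed is reachable from Listen and violates ack → EX ack, so AG fails at Listen.
Listen ∉ Sat(AG (ack → EX ack)).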